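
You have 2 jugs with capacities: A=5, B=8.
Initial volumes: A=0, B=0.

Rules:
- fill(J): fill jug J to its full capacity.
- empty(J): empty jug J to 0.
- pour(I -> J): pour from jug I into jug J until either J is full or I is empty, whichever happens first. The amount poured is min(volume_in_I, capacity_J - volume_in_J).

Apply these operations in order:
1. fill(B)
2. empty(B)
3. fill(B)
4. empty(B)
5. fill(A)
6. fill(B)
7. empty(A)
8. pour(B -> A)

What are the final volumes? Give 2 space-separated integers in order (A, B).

Step 1: fill(B) -> (A=0 B=8)
Step 2: empty(B) -> (A=0 B=0)
Step 3: fill(B) -> (A=0 B=8)
Step 4: empty(B) -> (A=0 B=0)
Step 5: fill(A) -> (A=5 B=0)
Step 6: fill(B) -> (A=5 B=8)
Step 7: empty(A) -> (A=0 B=8)
Step 8: pour(B -> A) -> (A=5 B=3)

Answer: 5 3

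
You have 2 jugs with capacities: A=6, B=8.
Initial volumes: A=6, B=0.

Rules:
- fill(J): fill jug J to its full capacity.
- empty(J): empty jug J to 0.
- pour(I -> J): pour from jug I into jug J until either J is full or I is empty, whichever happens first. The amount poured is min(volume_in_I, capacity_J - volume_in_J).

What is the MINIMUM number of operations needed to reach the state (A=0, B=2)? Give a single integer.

Answer: 4

Derivation:
BFS from (A=6, B=0). One shortest path:
  1. empty(A) -> (A=0 B=0)
  2. fill(B) -> (A=0 B=8)
  3. pour(B -> A) -> (A=6 B=2)
  4. empty(A) -> (A=0 B=2)
Reached target in 4 moves.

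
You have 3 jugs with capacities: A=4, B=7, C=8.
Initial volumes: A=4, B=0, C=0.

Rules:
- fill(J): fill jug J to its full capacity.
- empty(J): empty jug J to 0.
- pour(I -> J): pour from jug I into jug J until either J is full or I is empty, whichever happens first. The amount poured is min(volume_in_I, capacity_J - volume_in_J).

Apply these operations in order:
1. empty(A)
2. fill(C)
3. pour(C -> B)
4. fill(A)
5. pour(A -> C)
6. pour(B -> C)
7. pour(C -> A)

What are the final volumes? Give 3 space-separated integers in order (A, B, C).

Answer: 4 4 4

Derivation:
Step 1: empty(A) -> (A=0 B=0 C=0)
Step 2: fill(C) -> (A=0 B=0 C=8)
Step 3: pour(C -> B) -> (A=0 B=7 C=1)
Step 4: fill(A) -> (A=4 B=7 C=1)
Step 5: pour(A -> C) -> (A=0 B=7 C=5)
Step 6: pour(B -> C) -> (A=0 B=4 C=8)
Step 7: pour(C -> A) -> (A=4 B=4 C=4)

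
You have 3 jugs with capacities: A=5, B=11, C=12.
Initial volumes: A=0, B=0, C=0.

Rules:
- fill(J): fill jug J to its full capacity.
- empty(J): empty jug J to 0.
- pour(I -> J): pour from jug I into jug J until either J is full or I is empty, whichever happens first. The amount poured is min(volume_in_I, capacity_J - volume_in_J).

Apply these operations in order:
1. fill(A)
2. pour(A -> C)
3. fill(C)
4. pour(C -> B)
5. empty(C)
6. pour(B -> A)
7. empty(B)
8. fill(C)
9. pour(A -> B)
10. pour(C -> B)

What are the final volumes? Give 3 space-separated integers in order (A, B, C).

Step 1: fill(A) -> (A=5 B=0 C=0)
Step 2: pour(A -> C) -> (A=0 B=0 C=5)
Step 3: fill(C) -> (A=0 B=0 C=12)
Step 4: pour(C -> B) -> (A=0 B=11 C=1)
Step 5: empty(C) -> (A=0 B=11 C=0)
Step 6: pour(B -> A) -> (A=5 B=6 C=0)
Step 7: empty(B) -> (A=5 B=0 C=0)
Step 8: fill(C) -> (A=5 B=0 C=12)
Step 9: pour(A -> B) -> (A=0 B=5 C=12)
Step 10: pour(C -> B) -> (A=0 B=11 C=6)

Answer: 0 11 6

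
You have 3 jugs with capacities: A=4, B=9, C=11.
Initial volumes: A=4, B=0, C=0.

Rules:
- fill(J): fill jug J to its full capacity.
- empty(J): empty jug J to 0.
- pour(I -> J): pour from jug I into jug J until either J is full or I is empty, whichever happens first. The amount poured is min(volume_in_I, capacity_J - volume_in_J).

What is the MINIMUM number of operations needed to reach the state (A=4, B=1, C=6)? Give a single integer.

BFS from (A=4, B=0, C=0). One shortest path:
  1. empty(A) -> (A=0 B=0 C=0)
  2. fill(C) -> (A=0 B=0 C=11)
  3. pour(C -> B) -> (A=0 B=9 C=2)
  4. pour(B -> A) -> (A=4 B=5 C=2)
  5. pour(A -> C) -> (A=0 B=5 C=6)
  6. pour(B -> A) -> (A=4 B=1 C=6)
Reached target in 6 moves.

Answer: 6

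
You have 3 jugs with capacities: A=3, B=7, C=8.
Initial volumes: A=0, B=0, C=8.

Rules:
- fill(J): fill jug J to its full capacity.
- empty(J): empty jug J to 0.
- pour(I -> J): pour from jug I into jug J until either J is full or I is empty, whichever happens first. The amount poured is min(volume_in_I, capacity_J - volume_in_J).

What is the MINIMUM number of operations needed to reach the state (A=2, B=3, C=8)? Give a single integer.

Answer: 6

Derivation:
BFS from (A=0, B=0, C=8). One shortest path:
  1. pour(C -> A) -> (A=3 B=0 C=5)
  2. empty(A) -> (A=0 B=0 C=5)
  3. pour(C -> A) -> (A=3 B=0 C=2)
  4. pour(A -> B) -> (A=0 B=3 C=2)
  5. pour(C -> A) -> (A=2 B=3 C=0)
  6. fill(C) -> (A=2 B=3 C=8)
Reached target in 6 moves.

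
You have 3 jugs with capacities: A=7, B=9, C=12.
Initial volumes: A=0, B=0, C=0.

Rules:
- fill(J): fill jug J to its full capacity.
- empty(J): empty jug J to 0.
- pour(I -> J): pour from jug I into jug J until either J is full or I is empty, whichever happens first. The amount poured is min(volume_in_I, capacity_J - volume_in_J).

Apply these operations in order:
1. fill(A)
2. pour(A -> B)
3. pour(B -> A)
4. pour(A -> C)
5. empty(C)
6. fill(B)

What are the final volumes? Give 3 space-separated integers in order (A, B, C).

Answer: 0 9 0

Derivation:
Step 1: fill(A) -> (A=7 B=0 C=0)
Step 2: pour(A -> B) -> (A=0 B=7 C=0)
Step 3: pour(B -> A) -> (A=7 B=0 C=0)
Step 4: pour(A -> C) -> (A=0 B=0 C=7)
Step 5: empty(C) -> (A=0 B=0 C=0)
Step 6: fill(B) -> (A=0 B=9 C=0)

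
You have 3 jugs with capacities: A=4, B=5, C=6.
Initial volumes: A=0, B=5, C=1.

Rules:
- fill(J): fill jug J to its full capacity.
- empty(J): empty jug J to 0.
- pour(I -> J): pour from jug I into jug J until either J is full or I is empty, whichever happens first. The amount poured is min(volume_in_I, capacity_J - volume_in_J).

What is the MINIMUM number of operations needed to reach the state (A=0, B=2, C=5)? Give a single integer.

Answer: 5

Derivation:
BFS from (A=0, B=5, C=1). One shortest path:
  1. pour(C -> A) -> (A=1 B=5 C=0)
  2. pour(B -> C) -> (A=1 B=0 C=5)
  3. fill(B) -> (A=1 B=5 C=5)
  4. pour(B -> A) -> (A=4 B=2 C=5)
  5. empty(A) -> (A=0 B=2 C=5)
Reached target in 5 moves.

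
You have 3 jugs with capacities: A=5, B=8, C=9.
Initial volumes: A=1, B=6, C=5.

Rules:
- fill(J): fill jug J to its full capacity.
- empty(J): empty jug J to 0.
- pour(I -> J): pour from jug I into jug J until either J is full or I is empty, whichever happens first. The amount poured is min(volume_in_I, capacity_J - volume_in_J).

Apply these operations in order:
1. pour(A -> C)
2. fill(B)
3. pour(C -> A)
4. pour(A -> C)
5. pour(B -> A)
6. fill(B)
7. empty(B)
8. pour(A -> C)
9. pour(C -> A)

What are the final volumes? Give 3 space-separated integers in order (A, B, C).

Answer: 5 0 6

Derivation:
Step 1: pour(A -> C) -> (A=0 B=6 C=6)
Step 2: fill(B) -> (A=0 B=8 C=6)
Step 3: pour(C -> A) -> (A=5 B=8 C=1)
Step 4: pour(A -> C) -> (A=0 B=8 C=6)
Step 5: pour(B -> A) -> (A=5 B=3 C=6)
Step 6: fill(B) -> (A=5 B=8 C=6)
Step 7: empty(B) -> (A=5 B=0 C=6)
Step 8: pour(A -> C) -> (A=2 B=0 C=9)
Step 9: pour(C -> A) -> (A=5 B=0 C=6)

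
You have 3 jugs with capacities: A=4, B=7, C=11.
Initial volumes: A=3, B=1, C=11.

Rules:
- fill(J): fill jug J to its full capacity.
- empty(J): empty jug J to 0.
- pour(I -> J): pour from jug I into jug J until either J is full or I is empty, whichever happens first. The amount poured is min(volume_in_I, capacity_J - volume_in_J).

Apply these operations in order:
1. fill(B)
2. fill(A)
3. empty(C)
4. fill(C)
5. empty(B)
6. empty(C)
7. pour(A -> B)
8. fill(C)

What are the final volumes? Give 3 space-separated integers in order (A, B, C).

Step 1: fill(B) -> (A=3 B=7 C=11)
Step 2: fill(A) -> (A=4 B=7 C=11)
Step 3: empty(C) -> (A=4 B=7 C=0)
Step 4: fill(C) -> (A=4 B=7 C=11)
Step 5: empty(B) -> (A=4 B=0 C=11)
Step 6: empty(C) -> (A=4 B=0 C=0)
Step 7: pour(A -> B) -> (A=0 B=4 C=0)
Step 8: fill(C) -> (A=0 B=4 C=11)

Answer: 0 4 11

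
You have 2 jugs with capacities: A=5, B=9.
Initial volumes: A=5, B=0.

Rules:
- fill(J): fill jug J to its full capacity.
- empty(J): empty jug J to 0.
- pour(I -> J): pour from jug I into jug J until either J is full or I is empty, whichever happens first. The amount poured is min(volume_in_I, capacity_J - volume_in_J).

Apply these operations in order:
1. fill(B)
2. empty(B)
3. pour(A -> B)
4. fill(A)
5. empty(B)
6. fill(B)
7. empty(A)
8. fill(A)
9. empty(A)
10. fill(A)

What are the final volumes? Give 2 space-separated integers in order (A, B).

Answer: 5 9

Derivation:
Step 1: fill(B) -> (A=5 B=9)
Step 2: empty(B) -> (A=5 B=0)
Step 3: pour(A -> B) -> (A=0 B=5)
Step 4: fill(A) -> (A=5 B=5)
Step 5: empty(B) -> (A=5 B=0)
Step 6: fill(B) -> (A=5 B=9)
Step 7: empty(A) -> (A=0 B=9)
Step 8: fill(A) -> (A=5 B=9)
Step 9: empty(A) -> (A=0 B=9)
Step 10: fill(A) -> (A=5 B=9)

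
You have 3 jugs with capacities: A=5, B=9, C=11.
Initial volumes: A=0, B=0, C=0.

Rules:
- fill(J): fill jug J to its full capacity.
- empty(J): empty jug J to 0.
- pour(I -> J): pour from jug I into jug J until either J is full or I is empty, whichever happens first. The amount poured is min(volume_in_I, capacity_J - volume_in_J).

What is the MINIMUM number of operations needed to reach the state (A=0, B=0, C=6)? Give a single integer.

Answer: 3

Derivation:
BFS from (A=0, B=0, C=0). One shortest path:
  1. fill(C) -> (A=0 B=0 C=11)
  2. pour(C -> A) -> (A=5 B=0 C=6)
  3. empty(A) -> (A=0 B=0 C=6)
Reached target in 3 moves.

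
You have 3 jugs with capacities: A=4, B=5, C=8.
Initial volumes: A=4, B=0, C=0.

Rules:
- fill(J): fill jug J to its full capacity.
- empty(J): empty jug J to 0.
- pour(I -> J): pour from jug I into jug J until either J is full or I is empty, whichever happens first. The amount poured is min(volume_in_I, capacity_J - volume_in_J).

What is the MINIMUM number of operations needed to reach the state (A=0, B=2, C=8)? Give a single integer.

Answer: 5

Derivation:
BFS from (A=4, B=0, C=0). One shortest path:
  1. empty(A) -> (A=0 B=0 C=0)
  2. fill(B) -> (A=0 B=5 C=0)
  3. pour(B -> C) -> (A=0 B=0 C=5)
  4. fill(B) -> (A=0 B=5 C=5)
  5. pour(B -> C) -> (A=0 B=2 C=8)
Reached target in 5 moves.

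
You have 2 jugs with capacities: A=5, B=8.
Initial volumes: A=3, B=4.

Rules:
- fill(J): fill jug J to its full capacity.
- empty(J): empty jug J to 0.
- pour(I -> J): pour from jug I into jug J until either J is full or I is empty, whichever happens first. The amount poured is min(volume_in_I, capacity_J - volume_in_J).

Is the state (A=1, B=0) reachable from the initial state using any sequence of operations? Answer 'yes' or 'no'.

Answer: yes

Derivation:
BFS from (A=3, B=4):
  1. fill(A) -> (A=5 B=4)
  2. pour(A -> B) -> (A=1 B=8)
  3. empty(B) -> (A=1 B=0)
Target reached → yes.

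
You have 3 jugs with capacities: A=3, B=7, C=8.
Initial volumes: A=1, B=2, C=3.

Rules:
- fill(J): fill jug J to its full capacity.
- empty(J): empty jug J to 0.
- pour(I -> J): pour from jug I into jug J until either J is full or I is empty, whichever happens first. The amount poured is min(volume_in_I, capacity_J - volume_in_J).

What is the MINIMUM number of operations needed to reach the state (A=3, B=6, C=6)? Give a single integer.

Answer: 5

Derivation:
BFS from (A=1, B=2, C=3). One shortest path:
  1. fill(A) -> (A=3 B=2 C=3)
  2. pour(A -> C) -> (A=0 B=2 C=6)
  3. pour(B -> A) -> (A=2 B=0 C=6)
  4. fill(B) -> (A=2 B=7 C=6)
  5. pour(B -> A) -> (A=3 B=6 C=6)
Reached target in 5 moves.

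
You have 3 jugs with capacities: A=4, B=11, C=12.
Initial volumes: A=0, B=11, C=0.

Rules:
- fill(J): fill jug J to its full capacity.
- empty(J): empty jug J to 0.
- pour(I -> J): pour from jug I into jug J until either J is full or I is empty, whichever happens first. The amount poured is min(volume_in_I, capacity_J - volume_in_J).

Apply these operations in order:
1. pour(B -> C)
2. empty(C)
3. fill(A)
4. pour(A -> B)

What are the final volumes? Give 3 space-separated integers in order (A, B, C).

Answer: 0 4 0

Derivation:
Step 1: pour(B -> C) -> (A=0 B=0 C=11)
Step 2: empty(C) -> (A=0 B=0 C=0)
Step 3: fill(A) -> (A=4 B=0 C=0)
Step 4: pour(A -> B) -> (A=0 B=4 C=0)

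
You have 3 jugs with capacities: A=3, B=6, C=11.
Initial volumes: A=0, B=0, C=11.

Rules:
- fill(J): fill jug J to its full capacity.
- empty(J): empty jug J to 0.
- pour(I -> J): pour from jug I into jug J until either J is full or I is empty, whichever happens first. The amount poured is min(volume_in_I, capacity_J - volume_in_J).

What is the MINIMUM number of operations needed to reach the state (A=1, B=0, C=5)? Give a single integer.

BFS from (A=0, B=0, C=11). One shortest path:
  1. fill(B) -> (A=0 B=6 C=11)
  2. empty(C) -> (A=0 B=6 C=0)
  3. pour(B -> C) -> (A=0 B=0 C=6)
  4. fill(B) -> (A=0 B=6 C=6)
  5. pour(B -> C) -> (A=0 B=1 C=11)
  6. pour(B -> A) -> (A=1 B=0 C=11)
  7. pour(C -> B) -> (A=1 B=6 C=5)
  8. empty(B) -> (A=1 B=0 C=5)
Reached target in 8 moves.

Answer: 8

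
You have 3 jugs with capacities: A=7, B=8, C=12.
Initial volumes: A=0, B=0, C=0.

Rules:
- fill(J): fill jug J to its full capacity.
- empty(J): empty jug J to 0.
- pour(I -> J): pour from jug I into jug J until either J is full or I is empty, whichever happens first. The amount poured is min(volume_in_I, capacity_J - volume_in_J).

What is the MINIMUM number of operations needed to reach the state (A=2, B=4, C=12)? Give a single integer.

Answer: 8

Derivation:
BFS from (A=0, B=0, C=0). One shortest path:
  1. fill(A) -> (A=7 B=0 C=0)
  2. fill(C) -> (A=7 B=0 C=12)
  3. pour(C -> B) -> (A=7 B=8 C=4)
  4. empty(B) -> (A=7 B=0 C=4)
  5. pour(C -> B) -> (A=7 B=4 C=0)
  6. pour(A -> C) -> (A=0 B=4 C=7)
  7. fill(A) -> (A=7 B=4 C=7)
  8. pour(A -> C) -> (A=2 B=4 C=12)
Reached target in 8 moves.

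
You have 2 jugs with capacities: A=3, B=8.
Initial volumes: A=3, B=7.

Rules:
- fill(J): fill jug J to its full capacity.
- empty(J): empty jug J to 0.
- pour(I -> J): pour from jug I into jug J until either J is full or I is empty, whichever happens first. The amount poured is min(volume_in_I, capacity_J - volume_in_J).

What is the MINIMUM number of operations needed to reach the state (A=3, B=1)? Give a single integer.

BFS from (A=3, B=7). One shortest path:
  1. empty(A) -> (A=0 B=7)
  2. pour(B -> A) -> (A=3 B=4)
  3. empty(A) -> (A=0 B=4)
  4. pour(B -> A) -> (A=3 B=1)
Reached target in 4 moves.

Answer: 4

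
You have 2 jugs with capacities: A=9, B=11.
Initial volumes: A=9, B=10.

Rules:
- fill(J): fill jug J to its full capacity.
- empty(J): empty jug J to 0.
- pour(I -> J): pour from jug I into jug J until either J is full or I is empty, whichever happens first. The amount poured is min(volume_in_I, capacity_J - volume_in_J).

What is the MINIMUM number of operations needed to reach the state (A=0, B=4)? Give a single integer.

Answer: 8

Derivation:
BFS from (A=9, B=10). One shortest path:
  1. empty(A) -> (A=0 B=10)
  2. fill(B) -> (A=0 B=11)
  3. pour(B -> A) -> (A=9 B=2)
  4. empty(A) -> (A=0 B=2)
  5. pour(B -> A) -> (A=2 B=0)
  6. fill(B) -> (A=2 B=11)
  7. pour(B -> A) -> (A=9 B=4)
  8. empty(A) -> (A=0 B=4)
Reached target in 8 moves.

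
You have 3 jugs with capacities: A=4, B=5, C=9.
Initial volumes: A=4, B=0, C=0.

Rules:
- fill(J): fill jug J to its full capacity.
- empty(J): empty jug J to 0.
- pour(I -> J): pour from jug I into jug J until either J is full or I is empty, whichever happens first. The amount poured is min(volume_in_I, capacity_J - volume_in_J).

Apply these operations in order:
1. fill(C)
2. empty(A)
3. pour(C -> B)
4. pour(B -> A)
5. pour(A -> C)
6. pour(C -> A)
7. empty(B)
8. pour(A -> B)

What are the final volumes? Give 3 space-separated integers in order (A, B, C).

Step 1: fill(C) -> (A=4 B=0 C=9)
Step 2: empty(A) -> (A=0 B=0 C=9)
Step 3: pour(C -> B) -> (A=0 B=5 C=4)
Step 4: pour(B -> A) -> (A=4 B=1 C=4)
Step 5: pour(A -> C) -> (A=0 B=1 C=8)
Step 6: pour(C -> A) -> (A=4 B=1 C=4)
Step 7: empty(B) -> (A=4 B=0 C=4)
Step 8: pour(A -> B) -> (A=0 B=4 C=4)

Answer: 0 4 4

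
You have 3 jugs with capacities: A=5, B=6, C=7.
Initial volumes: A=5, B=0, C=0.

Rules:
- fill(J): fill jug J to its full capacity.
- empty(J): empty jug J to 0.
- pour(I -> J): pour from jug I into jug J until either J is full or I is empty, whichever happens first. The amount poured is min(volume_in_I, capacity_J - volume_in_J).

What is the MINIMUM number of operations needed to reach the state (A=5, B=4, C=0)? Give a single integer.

BFS from (A=5, B=0, C=0). One shortest path:
  1. fill(B) -> (A=5 B=6 C=0)
  2. pour(A -> C) -> (A=0 B=6 C=5)
  3. fill(A) -> (A=5 B=6 C=5)
  4. pour(B -> C) -> (A=5 B=4 C=7)
  5. empty(C) -> (A=5 B=4 C=0)
Reached target in 5 moves.

Answer: 5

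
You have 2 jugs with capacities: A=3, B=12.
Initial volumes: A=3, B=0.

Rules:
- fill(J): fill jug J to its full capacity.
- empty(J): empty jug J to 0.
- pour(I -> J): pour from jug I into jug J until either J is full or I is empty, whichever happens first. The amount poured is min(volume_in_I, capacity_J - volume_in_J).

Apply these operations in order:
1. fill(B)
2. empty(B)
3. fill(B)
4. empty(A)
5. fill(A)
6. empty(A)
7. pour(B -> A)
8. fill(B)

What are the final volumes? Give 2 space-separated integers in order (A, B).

Step 1: fill(B) -> (A=3 B=12)
Step 2: empty(B) -> (A=3 B=0)
Step 3: fill(B) -> (A=3 B=12)
Step 4: empty(A) -> (A=0 B=12)
Step 5: fill(A) -> (A=3 B=12)
Step 6: empty(A) -> (A=0 B=12)
Step 7: pour(B -> A) -> (A=3 B=9)
Step 8: fill(B) -> (A=3 B=12)

Answer: 3 12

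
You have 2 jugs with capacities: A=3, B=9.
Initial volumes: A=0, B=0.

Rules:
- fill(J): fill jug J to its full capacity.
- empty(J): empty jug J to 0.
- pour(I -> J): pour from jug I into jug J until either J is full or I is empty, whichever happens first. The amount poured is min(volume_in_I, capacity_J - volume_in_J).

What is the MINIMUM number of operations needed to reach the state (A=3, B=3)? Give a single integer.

Answer: 3

Derivation:
BFS from (A=0, B=0). One shortest path:
  1. fill(A) -> (A=3 B=0)
  2. pour(A -> B) -> (A=0 B=3)
  3. fill(A) -> (A=3 B=3)
Reached target in 3 moves.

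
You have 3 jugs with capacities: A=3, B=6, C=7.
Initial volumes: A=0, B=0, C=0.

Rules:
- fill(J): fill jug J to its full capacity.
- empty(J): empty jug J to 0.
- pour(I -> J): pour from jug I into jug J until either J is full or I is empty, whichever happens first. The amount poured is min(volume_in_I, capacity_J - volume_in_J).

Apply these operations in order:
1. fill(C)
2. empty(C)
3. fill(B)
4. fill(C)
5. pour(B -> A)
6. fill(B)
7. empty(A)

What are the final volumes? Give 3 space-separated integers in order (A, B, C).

Step 1: fill(C) -> (A=0 B=0 C=7)
Step 2: empty(C) -> (A=0 B=0 C=0)
Step 3: fill(B) -> (A=0 B=6 C=0)
Step 4: fill(C) -> (A=0 B=6 C=7)
Step 5: pour(B -> A) -> (A=3 B=3 C=7)
Step 6: fill(B) -> (A=3 B=6 C=7)
Step 7: empty(A) -> (A=0 B=6 C=7)

Answer: 0 6 7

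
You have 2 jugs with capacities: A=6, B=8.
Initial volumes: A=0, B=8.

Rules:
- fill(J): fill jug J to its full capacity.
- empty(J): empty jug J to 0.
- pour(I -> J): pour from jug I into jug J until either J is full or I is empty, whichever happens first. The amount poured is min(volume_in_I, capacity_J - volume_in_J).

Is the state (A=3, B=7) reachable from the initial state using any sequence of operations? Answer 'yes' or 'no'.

Answer: no

Derivation:
BFS explored all 14 reachable states.
Reachable set includes: (0,0), (0,2), (0,4), (0,6), (0,8), (2,0), (2,8), (4,0), (4,8), (6,0), (6,2), (6,4) ...
Target (A=3, B=7) not in reachable set → no.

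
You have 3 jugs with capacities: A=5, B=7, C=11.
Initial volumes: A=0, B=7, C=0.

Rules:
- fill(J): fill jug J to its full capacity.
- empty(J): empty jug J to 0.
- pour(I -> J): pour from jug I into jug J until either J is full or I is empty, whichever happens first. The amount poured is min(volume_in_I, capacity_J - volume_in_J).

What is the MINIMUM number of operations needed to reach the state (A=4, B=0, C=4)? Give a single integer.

Answer: 8

Derivation:
BFS from (A=0, B=7, C=0). One shortest path:
  1. empty(B) -> (A=0 B=0 C=0)
  2. fill(C) -> (A=0 B=0 C=11)
  3. pour(C -> B) -> (A=0 B=7 C=4)
  4. empty(B) -> (A=0 B=0 C=4)
  5. pour(C -> A) -> (A=4 B=0 C=0)
  6. fill(C) -> (A=4 B=0 C=11)
  7. pour(C -> B) -> (A=4 B=7 C=4)
  8. empty(B) -> (A=4 B=0 C=4)
Reached target in 8 moves.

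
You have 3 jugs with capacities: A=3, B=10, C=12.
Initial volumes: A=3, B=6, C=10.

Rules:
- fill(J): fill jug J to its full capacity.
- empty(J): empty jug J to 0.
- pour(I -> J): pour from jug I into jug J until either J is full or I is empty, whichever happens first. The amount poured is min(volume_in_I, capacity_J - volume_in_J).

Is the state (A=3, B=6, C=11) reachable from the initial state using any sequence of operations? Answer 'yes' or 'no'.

Answer: yes

Derivation:
BFS from (A=3, B=6, C=10):
  1. fill(C) -> (A=3 B=6 C=12)
  2. pour(A -> B) -> (A=0 B=9 C=12)
  3. fill(A) -> (A=3 B=9 C=12)
  4. pour(C -> B) -> (A=3 B=10 C=11)
  5. empty(B) -> (A=3 B=0 C=11)
  6. pour(A -> B) -> (A=0 B=3 C=11)
  7. fill(A) -> (A=3 B=3 C=11)
  8. pour(A -> B) -> (A=0 B=6 C=11)
  9. fill(A) -> (A=3 B=6 C=11)
Target reached → yes.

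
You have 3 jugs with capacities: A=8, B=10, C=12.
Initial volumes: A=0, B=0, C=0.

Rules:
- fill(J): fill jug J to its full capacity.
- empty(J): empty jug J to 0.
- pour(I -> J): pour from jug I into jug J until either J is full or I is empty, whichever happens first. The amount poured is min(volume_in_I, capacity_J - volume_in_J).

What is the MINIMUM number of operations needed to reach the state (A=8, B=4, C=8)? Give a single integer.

BFS from (A=0, B=0, C=0). One shortest path:
  1. fill(C) -> (A=0 B=0 C=12)
  2. pour(C -> A) -> (A=8 B=0 C=4)
  3. pour(C -> B) -> (A=8 B=4 C=0)
  4. pour(A -> C) -> (A=0 B=4 C=8)
  5. fill(A) -> (A=8 B=4 C=8)
Reached target in 5 moves.

Answer: 5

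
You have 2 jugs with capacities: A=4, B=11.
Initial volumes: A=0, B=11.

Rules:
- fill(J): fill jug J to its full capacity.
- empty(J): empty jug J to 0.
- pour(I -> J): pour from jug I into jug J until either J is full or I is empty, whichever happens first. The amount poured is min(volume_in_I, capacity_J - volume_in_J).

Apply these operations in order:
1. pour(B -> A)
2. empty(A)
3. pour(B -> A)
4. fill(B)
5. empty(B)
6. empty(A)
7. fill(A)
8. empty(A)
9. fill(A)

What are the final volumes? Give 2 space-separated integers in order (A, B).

Step 1: pour(B -> A) -> (A=4 B=7)
Step 2: empty(A) -> (A=0 B=7)
Step 3: pour(B -> A) -> (A=4 B=3)
Step 4: fill(B) -> (A=4 B=11)
Step 5: empty(B) -> (A=4 B=0)
Step 6: empty(A) -> (A=0 B=0)
Step 7: fill(A) -> (A=4 B=0)
Step 8: empty(A) -> (A=0 B=0)
Step 9: fill(A) -> (A=4 B=0)

Answer: 4 0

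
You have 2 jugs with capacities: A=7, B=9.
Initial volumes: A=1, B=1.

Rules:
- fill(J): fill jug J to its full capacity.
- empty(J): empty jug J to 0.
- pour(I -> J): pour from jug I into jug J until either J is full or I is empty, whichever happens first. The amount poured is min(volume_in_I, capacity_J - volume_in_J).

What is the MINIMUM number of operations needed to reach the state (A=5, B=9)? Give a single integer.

Answer: 5

Derivation:
BFS from (A=1, B=1). One shortest path:
  1. fill(A) -> (A=7 B=1)
  2. empty(B) -> (A=7 B=0)
  3. pour(A -> B) -> (A=0 B=7)
  4. fill(A) -> (A=7 B=7)
  5. pour(A -> B) -> (A=5 B=9)
Reached target in 5 moves.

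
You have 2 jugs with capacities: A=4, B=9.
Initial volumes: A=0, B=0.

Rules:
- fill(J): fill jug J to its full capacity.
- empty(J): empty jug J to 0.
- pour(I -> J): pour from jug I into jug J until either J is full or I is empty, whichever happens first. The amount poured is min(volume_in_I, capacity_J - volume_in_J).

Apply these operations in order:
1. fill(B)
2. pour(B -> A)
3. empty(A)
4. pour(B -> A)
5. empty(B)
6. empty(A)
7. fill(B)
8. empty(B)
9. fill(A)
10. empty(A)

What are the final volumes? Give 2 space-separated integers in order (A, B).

Step 1: fill(B) -> (A=0 B=9)
Step 2: pour(B -> A) -> (A=4 B=5)
Step 3: empty(A) -> (A=0 B=5)
Step 4: pour(B -> A) -> (A=4 B=1)
Step 5: empty(B) -> (A=4 B=0)
Step 6: empty(A) -> (A=0 B=0)
Step 7: fill(B) -> (A=0 B=9)
Step 8: empty(B) -> (A=0 B=0)
Step 9: fill(A) -> (A=4 B=0)
Step 10: empty(A) -> (A=0 B=0)

Answer: 0 0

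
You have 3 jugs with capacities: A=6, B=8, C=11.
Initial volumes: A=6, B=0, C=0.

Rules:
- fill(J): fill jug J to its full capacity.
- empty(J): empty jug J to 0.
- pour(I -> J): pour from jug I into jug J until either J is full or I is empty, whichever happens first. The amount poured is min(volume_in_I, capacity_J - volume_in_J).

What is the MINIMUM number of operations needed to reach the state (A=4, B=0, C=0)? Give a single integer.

BFS from (A=6, B=0, C=0). One shortest path:
  1. pour(A -> B) -> (A=0 B=6 C=0)
  2. fill(A) -> (A=6 B=6 C=0)
  3. pour(A -> B) -> (A=4 B=8 C=0)
  4. empty(B) -> (A=4 B=0 C=0)
Reached target in 4 moves.

Answer: 4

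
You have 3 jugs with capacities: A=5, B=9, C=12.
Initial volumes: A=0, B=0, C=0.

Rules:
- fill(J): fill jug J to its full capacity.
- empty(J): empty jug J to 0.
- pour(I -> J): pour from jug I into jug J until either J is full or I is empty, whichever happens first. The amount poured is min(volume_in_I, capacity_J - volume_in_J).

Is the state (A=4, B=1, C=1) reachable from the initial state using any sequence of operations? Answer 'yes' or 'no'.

Answer: no

Derivation:
BFS explored all 428 reachable states.
Reachable set includes: (0,0,0), (0,0,1), (0,0,2), (0,0,3), (0,0,4), (0,0,5), (0,0,6), (0,0,7), (0,0,8), (0,0,9), (0,0,10), (0,0,11) ...
Target (A=4, B=1, C=1) not in reachable set → no.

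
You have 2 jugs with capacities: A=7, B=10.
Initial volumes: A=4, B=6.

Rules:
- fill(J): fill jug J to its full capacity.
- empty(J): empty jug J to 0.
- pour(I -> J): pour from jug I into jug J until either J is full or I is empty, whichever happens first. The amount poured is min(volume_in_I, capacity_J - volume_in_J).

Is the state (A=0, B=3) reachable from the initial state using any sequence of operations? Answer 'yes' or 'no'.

Answer: yes

Derivation:
BFS from (A=4, B=6):
  1. pour(B -> A) -> (A=7 B=3)
  2. empty(A) -> (A=0 B=3)
Target reached → yes.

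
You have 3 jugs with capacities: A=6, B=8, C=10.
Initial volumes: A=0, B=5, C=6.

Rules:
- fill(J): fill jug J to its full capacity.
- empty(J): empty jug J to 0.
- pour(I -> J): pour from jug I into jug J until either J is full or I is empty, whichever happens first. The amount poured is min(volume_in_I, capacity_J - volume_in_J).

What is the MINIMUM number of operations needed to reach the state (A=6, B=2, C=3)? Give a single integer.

BFS from (A=0, B=5, C=6). One shortest path:
  1. pour(C -> B) -> (A=0 B=8 C=3)
  2. pour(B -> A) -> (A=6 B=2 C=3)
Reached target in 2 moves.

Answer: 2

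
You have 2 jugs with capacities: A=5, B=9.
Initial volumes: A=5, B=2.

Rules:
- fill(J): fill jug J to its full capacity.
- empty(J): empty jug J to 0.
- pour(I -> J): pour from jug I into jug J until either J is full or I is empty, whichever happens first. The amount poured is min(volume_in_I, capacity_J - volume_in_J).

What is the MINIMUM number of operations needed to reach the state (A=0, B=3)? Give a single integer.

Answer: 5

Derivation:
BFS from (A=5, B=2). One shortest path:
  1. pour(A -> B) -> (A=0 B=7)
  2. fill(A) -> (A=5 B=7)
  3. pour(A -> B) -> (A=3 B=9)
  4. empty(B) -> (A=3 B=0)
  5. pour(A -> B) -> (A=0 B=3)
Reached target in 5 moves.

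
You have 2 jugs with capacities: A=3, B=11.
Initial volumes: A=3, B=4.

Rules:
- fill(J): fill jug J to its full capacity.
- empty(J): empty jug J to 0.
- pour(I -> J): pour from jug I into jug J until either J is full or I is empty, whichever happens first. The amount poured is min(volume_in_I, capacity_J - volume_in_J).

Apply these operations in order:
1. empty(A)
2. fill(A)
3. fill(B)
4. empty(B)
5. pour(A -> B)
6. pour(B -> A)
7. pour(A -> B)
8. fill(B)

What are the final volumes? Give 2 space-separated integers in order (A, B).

Answer: 0 11

Derivation:
Step 1: empty(A) -> (A=0 B=4)
Step 2: fill(A) -> (A=3 B=4)
Step 3: fill(B) -> (A=3 B=11)
Step 4: empty(B) -> (A=3 B=0)
Step 5: pour(A -> B) -> (A=0 B=3)
Step 6: pour(B -> A) -> (A=3 B=0)
Step 7: pour(A -> B) -> (A=0 B=3)
Step 8: fill(B) -> (A=0 B=11)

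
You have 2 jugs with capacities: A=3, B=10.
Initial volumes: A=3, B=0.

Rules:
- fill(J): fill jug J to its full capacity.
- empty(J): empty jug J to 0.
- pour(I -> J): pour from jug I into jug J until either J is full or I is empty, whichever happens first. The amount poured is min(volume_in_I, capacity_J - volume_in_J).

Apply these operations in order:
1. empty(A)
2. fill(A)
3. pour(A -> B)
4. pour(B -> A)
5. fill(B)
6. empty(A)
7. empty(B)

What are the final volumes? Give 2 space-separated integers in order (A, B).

Answer: 0 0

Derivation:
Step 1: empty(A) -> (A=0 B=0)
Step 2: fill(A) -> (A=3 B=0)
Step 3: pour(A -> B) -> (A=0 B=3)
Step 4: pour(B -> A) -> (A=3 B=0)
Step 5: fill(B) -> (A=3 B=10)
Step 6: empty(A) -> (A=0 B=10)
Step 7: empty(B) -> (A=0 B=0)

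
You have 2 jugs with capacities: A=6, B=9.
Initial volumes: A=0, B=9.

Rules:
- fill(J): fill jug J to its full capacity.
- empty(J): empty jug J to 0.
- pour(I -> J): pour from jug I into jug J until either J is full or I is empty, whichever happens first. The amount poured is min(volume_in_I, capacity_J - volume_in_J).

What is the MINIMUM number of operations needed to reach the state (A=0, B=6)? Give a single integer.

Answer: 3

Derivation:
BFS from (A=0, B=9). One shortest path:
  1. fill(A) -> (A=6 B=9)
  2. empty(B) -> (A=6 B=0)
  3. pour(A -> B) -> (A=0 B=6)
Reached target in 3 moves.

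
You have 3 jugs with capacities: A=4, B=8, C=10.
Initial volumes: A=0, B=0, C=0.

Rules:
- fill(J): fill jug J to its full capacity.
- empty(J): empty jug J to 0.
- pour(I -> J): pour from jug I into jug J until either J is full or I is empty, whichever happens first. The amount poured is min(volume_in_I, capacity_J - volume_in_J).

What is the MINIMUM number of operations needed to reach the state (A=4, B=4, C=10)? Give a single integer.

BFS from (A=0, B=0, C=0). One shortest path:
  1. fill(B) -> (A=0 B=8 C=0)
  2. fill(C) -> (A=0 B=8 C=10)
  3. pour(B -> A) -> (A=4 B=4 C=10)
Reached target in 3 moves.

Answer: 3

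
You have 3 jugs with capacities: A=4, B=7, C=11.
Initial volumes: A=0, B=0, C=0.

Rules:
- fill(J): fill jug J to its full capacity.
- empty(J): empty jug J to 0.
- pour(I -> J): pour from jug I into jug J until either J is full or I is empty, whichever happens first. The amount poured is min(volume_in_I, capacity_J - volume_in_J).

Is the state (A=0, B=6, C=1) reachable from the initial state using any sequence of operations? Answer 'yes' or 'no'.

BFS from (A=0, B=0, C=0):
  1. fill(C) -> (A=0 B=0 C=11)
  2. pour(C -> B) -> (A=0 B=7 C=4)
  3. pour(B -> A) -> (A=4 B=3 C=4)
  4. pour(A -> C) -> (A=0 B=3 C=8)
  5. pour(B -> A) -> (A=3 B=0 C=8)
  6. pour(C -> B) -> (A=3 B=7 C=1)
  7. pour(B -> A) -> (A=4 B=6 C=1)
  8. empty(A) -> (A=0 B=6 C=1)
Target reached → yes.

Answer: yes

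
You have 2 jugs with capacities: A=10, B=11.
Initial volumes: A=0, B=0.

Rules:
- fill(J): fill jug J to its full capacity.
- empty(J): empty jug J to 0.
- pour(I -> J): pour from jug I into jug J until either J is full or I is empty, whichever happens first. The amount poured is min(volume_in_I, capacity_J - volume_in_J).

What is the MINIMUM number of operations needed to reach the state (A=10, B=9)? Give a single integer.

Answer: 7

Derivation:
BFS from (A=0, B=0). One shortest path:
  1. fill(A) -> (A=10 B=0)
  2. pour(A -> B) -> (A=0 B=10)
  3. fill(A) -> (A=10 B=10)
  4. pour(A -> B) -> (A=9 B=11)
  5. empty(B) -> (A=9 B=0)
  6. pour(A -> B) -> (A=0 B=9)
  7. fill(A) -> (A=10 B=9)
Reached target in 7 moves.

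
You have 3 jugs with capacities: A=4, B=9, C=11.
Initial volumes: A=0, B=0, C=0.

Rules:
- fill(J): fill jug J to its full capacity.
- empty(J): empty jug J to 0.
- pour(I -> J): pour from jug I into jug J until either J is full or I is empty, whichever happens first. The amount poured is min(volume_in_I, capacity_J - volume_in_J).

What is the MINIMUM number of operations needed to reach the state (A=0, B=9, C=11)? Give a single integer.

BFS from (A=0, B=0, C=0). One shortest path:
  1. fill(B) -> (A=0 B=9 C=0)
  2. fill(C) -> (A=0 B=9 C=11)
Reached target in 2 moves.

Answer: 2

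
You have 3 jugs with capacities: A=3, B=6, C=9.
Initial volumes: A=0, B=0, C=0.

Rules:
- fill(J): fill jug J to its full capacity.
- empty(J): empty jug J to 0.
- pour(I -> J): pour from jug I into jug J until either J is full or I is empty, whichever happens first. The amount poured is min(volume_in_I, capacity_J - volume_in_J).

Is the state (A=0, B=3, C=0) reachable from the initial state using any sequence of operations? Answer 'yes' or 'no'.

BFS from (A=0, B=0, C=0):
  1. fill(A) -> (A=3 B=0 C=0)
  2. pour(A -> B) -> (A=0 B=3 C=0)
Target reached → yes.

Answer: yes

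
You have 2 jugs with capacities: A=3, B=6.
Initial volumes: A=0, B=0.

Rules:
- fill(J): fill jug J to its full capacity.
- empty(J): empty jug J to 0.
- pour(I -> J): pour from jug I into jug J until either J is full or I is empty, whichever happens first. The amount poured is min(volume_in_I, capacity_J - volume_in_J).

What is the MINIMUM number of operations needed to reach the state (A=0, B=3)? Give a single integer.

BFS from (A=0, B=0). One shortest path:
  1. fill(A) -> (A=3 B=0)
  2. pour(A -> B) -> (A=0 B=3)
Reached target in 2 moves.

Answer: 2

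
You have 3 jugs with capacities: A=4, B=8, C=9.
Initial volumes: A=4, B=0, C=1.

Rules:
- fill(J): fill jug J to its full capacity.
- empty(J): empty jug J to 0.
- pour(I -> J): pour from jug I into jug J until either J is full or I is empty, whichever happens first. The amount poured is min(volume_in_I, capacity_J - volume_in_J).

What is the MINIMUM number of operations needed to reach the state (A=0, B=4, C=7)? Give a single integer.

BFS from (A=4, B=0, C=1). One shortest path:
  1. fill(B) -> (A=4 B=8 C=1)
  2. empty(C) -> (A=4 B=8 C=0)
  3. pour(B -> C) -> (A=4 B=0 C=8)
  4. fill(B) -> (A=4 B=8 C=8)
  5. pour(B -> C) -> (A=4 B=7 C=9)
  6. empty(C) -> (A=4 B=7 C=0)
  7. pour(B -> C) -> (A=4 B=0 C=7)
  8. pour(A -> B) -> (A=0 B=4 C=7)
Reached target in 8 moves.

Answer: 8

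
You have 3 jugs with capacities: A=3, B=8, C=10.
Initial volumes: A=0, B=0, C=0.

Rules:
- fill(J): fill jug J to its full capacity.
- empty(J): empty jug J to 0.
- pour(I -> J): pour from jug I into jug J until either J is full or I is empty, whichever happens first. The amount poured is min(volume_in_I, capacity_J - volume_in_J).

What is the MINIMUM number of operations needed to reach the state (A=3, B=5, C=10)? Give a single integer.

Answer: 3

Derivation:
BFS from (A=0, B=0, C=0). One shortest path:
  1. fill(B) -> (A=0 B=8 C=0)
  2. fill(C) -> (A=0 B=8 C=10)
  3. pour(B -> A) -> (A=3 B=5 C=10)
Reached target in 3 moves.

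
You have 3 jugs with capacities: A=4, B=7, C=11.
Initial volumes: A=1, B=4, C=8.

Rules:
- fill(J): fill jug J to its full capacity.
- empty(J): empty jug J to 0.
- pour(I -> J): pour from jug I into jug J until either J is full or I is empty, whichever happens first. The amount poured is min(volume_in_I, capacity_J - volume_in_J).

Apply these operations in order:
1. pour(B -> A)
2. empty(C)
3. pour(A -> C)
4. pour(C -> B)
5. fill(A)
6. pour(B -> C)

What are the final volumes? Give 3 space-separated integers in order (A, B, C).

Step 1: pour(B -> A) -> (A=4 B=1 C=8)
Step 2: empty(C) -> (A=4 B=1 C=0)
Step 3: pour(A -> C) -> (A=0 B=1 C=4)
Step 4: pour(C -> B) -> (A=0 B=5 C=0)
Step 5: fill(A) -> (A=4 B=5 C=0)
Step 6: pour(B -> C) -> (A=4 B=0 C=5)

Answer: 4 0 5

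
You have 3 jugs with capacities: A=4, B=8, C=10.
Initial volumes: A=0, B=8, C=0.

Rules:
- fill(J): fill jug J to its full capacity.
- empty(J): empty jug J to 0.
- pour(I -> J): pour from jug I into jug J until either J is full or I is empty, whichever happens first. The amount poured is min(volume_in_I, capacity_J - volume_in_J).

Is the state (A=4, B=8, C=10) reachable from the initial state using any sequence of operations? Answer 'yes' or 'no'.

Answer: yes

Derivation:
BFS from (A=0, B=8, C=0):
  1. fill(A) -> (A=4 B=8 C=0)
  2. fill(C) -> (A=4 B=8 C=10)
Target reached → yes.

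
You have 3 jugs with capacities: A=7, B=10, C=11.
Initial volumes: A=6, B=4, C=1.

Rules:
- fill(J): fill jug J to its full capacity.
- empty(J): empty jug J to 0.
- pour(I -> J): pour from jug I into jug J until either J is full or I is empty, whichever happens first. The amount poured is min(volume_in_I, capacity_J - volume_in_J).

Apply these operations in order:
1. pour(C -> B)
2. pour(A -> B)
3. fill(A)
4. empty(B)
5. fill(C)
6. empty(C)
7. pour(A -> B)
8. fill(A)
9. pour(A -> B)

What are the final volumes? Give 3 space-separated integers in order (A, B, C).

Step 1: pour(C -> B) -> (A=6 B=5 C=0)
Step 2: pour(A -> B) -> (A=1 B=10 C=0)
Step 3: fill(A) -> (A=7 B=10 C=0)
Step 4: empty(B) -> (A=7 B=0 C=0)
Step 5: fill(C) -> (A=7 B=0 C=11)
Step 6: empty(C) -> (A=7 B=0 C=0)
Step 7: pour(A -> B) -> (A=0 B=7 C=0)
Step 8: fill(A) -> (A=7 B=7 C=0)
Step 9: pour(A -> B) -> (A=4 B=10 C=0)

Answer: 4 10 0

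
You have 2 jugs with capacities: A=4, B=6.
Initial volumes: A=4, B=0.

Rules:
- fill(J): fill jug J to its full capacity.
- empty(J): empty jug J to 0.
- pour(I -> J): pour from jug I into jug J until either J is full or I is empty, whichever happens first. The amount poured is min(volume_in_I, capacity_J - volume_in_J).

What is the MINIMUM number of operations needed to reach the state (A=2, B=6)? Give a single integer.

Answer: 3

Derivation:
BFS from (A=4, B=0). One shortest path:
  1. pour(A -> B) -> (A=0 B=4)
  2. fill(A) -> (A=4 B=4)
  3. pour(A -> B) -> (A=2 B=6)
Reached target in 3 moves.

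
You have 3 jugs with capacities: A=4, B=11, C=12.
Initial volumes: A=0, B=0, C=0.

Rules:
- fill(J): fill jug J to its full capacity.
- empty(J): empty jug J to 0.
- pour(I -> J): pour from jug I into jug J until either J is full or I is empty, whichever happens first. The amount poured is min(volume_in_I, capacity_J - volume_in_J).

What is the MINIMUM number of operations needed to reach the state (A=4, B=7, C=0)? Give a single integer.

BFS from (A=0, B=0, C=0). One shortest path:
  1. fill(B) -> (A=0 B=11 C=0)
  2. pour(B -> A) -> (A=4 B=7 C=0)
Reached target in 2 moves.

Answer: 2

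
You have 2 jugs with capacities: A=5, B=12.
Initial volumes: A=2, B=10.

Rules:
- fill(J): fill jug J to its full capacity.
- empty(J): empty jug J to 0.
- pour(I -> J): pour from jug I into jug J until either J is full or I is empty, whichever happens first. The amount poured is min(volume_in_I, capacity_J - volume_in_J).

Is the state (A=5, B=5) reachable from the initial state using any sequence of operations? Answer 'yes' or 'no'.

BFS from (A=2, B=10):
  1. empty(A) -> (A=0 B=10)
  2. pour(B -> A) -> (A=5 B=5)
Target reached → yes.

Answer: yes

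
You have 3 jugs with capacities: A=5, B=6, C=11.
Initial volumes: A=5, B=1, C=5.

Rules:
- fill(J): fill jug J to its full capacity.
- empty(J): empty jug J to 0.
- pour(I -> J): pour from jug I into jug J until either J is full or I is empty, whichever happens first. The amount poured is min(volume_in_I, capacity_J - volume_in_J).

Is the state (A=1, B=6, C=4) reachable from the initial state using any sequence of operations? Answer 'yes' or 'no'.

BFS from (A=5, B=1, C=5):
  1. pour(A -> C) -> (A=0 B=1 C=10)
  2. pour(B -> A) -> (A=1 B=0 C=10)
  3. pour(C -> B) -> (A=1 B=6 C=4)
Target reached → yes.

Answer: yes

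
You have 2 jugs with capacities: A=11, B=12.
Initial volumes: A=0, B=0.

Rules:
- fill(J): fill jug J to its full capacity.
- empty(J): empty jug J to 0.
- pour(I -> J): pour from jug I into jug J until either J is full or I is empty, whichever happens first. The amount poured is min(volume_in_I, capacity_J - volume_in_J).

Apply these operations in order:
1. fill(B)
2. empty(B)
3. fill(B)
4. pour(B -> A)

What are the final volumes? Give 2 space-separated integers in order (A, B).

Step 1: fill(B) -> (A=0 B=12)
Step 2: empty(B) -> (A=0 B=0)
Step 3: fill(B) -> (A=0 B=12)
Step 4: pour(B -> A) -> (A=11 B=1)

Answer: 11 1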